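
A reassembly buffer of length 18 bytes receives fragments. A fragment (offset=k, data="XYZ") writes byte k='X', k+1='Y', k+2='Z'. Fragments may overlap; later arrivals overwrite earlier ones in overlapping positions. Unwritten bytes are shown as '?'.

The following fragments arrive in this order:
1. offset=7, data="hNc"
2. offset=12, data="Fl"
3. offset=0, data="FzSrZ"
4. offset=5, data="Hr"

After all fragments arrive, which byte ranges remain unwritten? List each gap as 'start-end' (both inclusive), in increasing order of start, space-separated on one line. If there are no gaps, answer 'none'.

Answer: 10-11 14-17

Derivation:
Fragment 1: offset=7 len=3
Fragment 2: offset=12 len=2
Fragment 3: offset=0 len=5
Fragment 4: offset=5 len=2
Gaps: 10-11 14-17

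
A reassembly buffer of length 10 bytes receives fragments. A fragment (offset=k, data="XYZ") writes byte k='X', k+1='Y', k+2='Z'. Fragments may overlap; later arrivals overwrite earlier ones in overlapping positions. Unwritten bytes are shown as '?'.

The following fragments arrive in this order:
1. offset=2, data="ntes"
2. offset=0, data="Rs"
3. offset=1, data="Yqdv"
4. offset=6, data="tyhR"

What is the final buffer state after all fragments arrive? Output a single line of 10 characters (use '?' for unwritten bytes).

Answer: RYqdvstyhR

Derivation:
Fragment 1: offset=2 data="ntes" -> buffer=??ntes????
Fragment 2: offset=0 data="Rs" -> buffer=Rsntes????
Fragment 3: offset=1 data="Yqdv" -> buffer=RYqdvs????
Fragment 4: offset=6 data="tyhR" -> buffer=RYqdvstyhR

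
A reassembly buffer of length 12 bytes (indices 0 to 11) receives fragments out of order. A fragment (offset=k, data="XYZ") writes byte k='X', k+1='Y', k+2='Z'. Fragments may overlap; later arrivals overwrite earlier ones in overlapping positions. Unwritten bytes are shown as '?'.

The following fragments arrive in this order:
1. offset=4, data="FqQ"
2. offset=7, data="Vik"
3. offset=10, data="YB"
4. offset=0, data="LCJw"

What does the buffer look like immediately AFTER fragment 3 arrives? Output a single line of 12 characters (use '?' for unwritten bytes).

Answer: ????FqQVikYB

Derivation:
Fragment 1: offset=4 data="FqQ" -> buffer=????FqQ?????
Fragment 2: offset=7 data="Vik" -> buffer=????FqQVik??
Fragment 3: offset=10 data="YB" -> buffer=????FqQVikYB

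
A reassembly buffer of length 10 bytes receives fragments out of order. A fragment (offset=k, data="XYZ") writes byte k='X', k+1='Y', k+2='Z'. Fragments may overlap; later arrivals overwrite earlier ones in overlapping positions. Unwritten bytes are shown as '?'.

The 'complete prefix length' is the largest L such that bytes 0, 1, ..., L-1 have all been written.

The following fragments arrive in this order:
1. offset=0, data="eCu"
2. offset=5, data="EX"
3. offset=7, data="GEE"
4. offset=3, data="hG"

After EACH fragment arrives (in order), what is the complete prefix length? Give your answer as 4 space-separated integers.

Fragment 1: offset=0 data="eCu" -> buffer=eCu??????? -> prefix_len=3
Fragment 2: offset=5 data="EX" -> buffer=eCu??EX??? -> prefix_len=3
Fragment 3: offset=7 data="GEE" -> buffer=eCu??EXGEE -> prefix_len=3
Fragment 4: offset=3 data="hG" -> buffer=eCuhGEXGEE -> prefix_len=10

Answer: 3 3 3 10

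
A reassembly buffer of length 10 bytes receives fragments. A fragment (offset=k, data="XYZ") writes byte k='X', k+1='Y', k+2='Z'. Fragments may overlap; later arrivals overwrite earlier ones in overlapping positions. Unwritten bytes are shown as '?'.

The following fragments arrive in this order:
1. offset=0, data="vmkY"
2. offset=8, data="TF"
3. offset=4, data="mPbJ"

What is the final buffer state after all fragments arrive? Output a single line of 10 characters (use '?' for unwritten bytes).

Fragment 1: offset=0 data="vmkY" -> buffer=vmkY??????
Fragment 2: offset=8 data="TF" -> buffer=vmkY????TF
Fragment 3: offset=4 data="mPbJ" -> buffer=vmkYmPbJTF

Answer: vmkYmPbJTF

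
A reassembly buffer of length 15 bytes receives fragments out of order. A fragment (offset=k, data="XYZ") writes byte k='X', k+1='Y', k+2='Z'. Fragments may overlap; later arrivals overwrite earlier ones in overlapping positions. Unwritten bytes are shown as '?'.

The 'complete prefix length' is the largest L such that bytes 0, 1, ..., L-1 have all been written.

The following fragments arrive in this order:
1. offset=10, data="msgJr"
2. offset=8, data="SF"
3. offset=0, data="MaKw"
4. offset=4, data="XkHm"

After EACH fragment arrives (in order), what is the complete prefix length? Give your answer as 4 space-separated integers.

Fragment 1: offset=10 data="msgJr" -> buffer=??????????msgJr -> prefix_len=0
Fragment 2: offset=8 data="SF" -> buffer=????????SFmsgJr -> prefix_len=0
Fragment 3: offset=0 data="MaKw" -> buffer=MaKw????SFmsgJr -> prefix_len=4
Fragment 4: offset=4 data="XkHm" -> buffer=MaKwXkHmSFmsgJr -> prefix_len=15

Answer: 0 0 4 15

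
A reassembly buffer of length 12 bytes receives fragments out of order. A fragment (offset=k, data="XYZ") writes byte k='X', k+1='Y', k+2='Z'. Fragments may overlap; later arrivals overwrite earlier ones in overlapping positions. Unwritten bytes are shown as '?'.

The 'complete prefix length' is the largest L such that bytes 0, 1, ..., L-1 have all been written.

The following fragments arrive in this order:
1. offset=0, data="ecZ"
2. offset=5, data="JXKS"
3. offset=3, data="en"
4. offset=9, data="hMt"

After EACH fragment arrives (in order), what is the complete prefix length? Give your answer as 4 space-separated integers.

Fragment 1: offset=0 data="ecZ" -> buffer=ecZ????????? -> prefix_len=3
Fragment 2: offset=5 data="JXKS" -> buffer=ecZ??JXKS??? -> prefix_len=3
Fragment 3: offset=3 data="en" -> buffer=ecZenJXKS??? -> prefix_len=9
Fragment 4: offset=9 data="hMt" -> buffer=ecZenJXKShMt -> prefix_len=12

Answer: 3 3 9 12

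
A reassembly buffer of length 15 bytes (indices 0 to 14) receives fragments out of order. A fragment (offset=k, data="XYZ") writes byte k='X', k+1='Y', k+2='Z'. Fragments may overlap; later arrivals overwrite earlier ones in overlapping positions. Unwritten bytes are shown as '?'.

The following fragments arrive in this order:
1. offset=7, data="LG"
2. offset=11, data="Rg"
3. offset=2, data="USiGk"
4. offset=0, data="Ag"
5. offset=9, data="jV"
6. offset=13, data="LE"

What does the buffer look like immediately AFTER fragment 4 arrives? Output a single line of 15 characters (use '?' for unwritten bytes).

Answer: AgUSiGkLG??Rg??

Derivation:
Fragment 1: offset=7 data="LG" -> buffer=???????LG??????
Fragment 2: offset=11 data="Rg" -> buffer=???????LG??Rg??
Fragment 3: offset=2 data="USiGk" -> buffer=??USiGkLG??Rg??
Fragment 4: offset=0 data="Ag" -> buffer=AgUSiGkLG??Rg??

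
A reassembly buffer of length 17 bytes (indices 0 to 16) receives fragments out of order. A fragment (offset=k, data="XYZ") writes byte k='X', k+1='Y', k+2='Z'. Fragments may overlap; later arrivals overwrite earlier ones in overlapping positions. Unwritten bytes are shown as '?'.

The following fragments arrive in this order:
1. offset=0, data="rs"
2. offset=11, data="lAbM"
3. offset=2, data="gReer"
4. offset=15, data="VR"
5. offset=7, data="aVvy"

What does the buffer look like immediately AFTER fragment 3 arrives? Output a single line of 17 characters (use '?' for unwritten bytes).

Answer: rsgReer????lAbM??

Derivation:
Fragment 1: offset=0 data="rs" -> buffer=rs???????????????
Fragment 2: offset=11 data="lAbM" -> buffer=rs?????????lAbM??
Fragment 3: offset=2 data="gReer" -> buffer=rsgReer????lAbM??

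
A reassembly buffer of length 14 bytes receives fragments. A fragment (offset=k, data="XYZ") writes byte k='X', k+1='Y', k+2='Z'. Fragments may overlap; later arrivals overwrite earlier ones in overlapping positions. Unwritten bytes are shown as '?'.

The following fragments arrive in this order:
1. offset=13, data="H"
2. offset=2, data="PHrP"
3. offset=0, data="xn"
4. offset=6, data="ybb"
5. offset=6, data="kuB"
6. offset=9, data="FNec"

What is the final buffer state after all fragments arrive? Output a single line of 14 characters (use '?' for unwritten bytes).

Fragment 1: offset=13 data="H" -> buffer=?????????????H
Fragment 2: offset=2 data="PHrP" -> buffer=??PHrP???????H
Fragment 3: offset=0 data="xn" -> buffer=xnPHrP???????H
Fragment 4: offset=6 data="ybb" -> buffer=xnPHrPybb????H
Fragment 5: offset=6 data="kuB" -> buffer=xnPHrPkuB????H
Fragment 6: offset=9 data="FNec" -> buffer=xnPHrPkuBFNecH

Answer: xnPHrPkuBFNecH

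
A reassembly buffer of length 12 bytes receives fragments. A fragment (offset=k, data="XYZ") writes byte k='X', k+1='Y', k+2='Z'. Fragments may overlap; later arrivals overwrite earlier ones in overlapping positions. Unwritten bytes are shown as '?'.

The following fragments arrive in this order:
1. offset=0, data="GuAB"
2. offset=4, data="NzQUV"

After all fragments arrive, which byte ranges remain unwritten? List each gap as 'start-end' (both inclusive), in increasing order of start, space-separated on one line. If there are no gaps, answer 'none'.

Answer: 9-11

Derivation:
Fragment 1: offset=0 len=4
Fragment 2: offset=4 len=5
Gaps: 9-11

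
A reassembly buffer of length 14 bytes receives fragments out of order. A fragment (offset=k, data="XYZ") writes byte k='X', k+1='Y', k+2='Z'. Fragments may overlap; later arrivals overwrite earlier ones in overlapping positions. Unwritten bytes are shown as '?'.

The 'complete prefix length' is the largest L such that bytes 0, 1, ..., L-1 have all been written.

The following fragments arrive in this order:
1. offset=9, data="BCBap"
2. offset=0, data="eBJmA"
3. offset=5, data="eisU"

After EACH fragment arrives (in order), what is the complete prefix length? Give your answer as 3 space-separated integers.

Answer: 0 5 14

Derivation:
Fragment 1: offset=9 data="BCBap" -> buffer=?????????BCBap -> prefix_len=0
Fragment 2: offset=0 data="eBJmA" -> buffer=eBJmA????BCBap -> prefix_len=5
Fragment 3: offset=5 data="eisU" -> buffer=eBJmAeisUBCBap -> prefix_len=14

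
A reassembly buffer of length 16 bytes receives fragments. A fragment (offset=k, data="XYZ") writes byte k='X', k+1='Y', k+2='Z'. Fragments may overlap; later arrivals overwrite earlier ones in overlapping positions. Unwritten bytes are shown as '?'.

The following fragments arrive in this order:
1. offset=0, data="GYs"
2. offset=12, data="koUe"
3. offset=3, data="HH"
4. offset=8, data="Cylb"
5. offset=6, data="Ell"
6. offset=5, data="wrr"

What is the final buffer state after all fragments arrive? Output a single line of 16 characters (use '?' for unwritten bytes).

Fragment 1: offset=0 data="GYs" -> buffer=GYs?????????????
Fragment 2: offset=12 data="koUe" -> buffer=GYs?????????koUe
Fragment 3: offset=3 data="HH" -> buffer=GYsHH???????koUe
Fragment 4: offset=8 data="Cylb" -> buffer=GYsHH???CylbkoUe
Fragment 5: offset=6 data="Ell" -> buffer=GYsHH?EllylbkoUe
Fragment 6: offset=5 data="wrr" -> buffer=GYsHHwrrlylbkoUe

Answer: GYsHHwrrlylbkoUe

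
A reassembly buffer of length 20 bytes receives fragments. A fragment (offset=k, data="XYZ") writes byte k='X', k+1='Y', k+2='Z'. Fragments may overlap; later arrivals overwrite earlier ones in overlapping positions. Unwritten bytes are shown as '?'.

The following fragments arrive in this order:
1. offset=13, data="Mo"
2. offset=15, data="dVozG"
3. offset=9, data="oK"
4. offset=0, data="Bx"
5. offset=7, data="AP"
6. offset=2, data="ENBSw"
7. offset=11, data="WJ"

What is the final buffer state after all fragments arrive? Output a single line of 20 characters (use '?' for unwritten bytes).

Answer: BxENBSwAPoKWJModVozG

Derivation:
Fragment 1: offset=13 data="Mo" -> buffer=?????????????Mo?????
Fragment 2: offset=15 data="dVozG" -> buffer=?????????????ModVozG
Fragment 3: offset=9 data="oK" -> buffer=?????????oK??ModVozG
Fragment 4: offset=0 data="Bx" -> buffer=Bx???????oK??ModVozG
Fragment 5: offset=7 data="AP" -> buffer=Bx?????APoK??ModVozG
Fragment 6: offset=2 data="ENBSw" -> buffer=BxENBSwAPoK??ModVozG
Fragment 7: offset=11 data="WJ" -> buffer=BxENBSwAPoKWJModVozG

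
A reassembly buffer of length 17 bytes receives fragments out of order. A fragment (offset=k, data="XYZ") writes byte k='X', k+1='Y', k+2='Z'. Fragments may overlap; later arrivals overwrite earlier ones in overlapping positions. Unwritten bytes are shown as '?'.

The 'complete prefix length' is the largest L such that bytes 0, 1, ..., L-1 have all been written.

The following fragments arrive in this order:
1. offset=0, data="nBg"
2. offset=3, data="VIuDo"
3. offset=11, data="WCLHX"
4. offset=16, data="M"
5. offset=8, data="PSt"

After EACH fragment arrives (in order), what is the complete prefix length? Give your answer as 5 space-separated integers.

Answer: 3 8 8 8 17

Derivation:
Fragment 1: offset=0 data="nBg" -> buffer=nBg?????????????? -> prefix_len=3
Fragment 2: offset=3 data="VIuDo" -> buffer=nBgVIuDo????????? -> prefix_len=8
Fragment 3: offset=11 data="WCLHX" -> buffer=nBgVIuDo???WCLHX? -> prefix_len=8
Fragment 4: offset=16 data="M" -> buffer=nBgVIuDo???WCLHXM -> prefix_len=8
Fragment 5: offset=8 data="PSt" -> buffer=nBgVIuDoPStWCLHXM -> prefix_len=17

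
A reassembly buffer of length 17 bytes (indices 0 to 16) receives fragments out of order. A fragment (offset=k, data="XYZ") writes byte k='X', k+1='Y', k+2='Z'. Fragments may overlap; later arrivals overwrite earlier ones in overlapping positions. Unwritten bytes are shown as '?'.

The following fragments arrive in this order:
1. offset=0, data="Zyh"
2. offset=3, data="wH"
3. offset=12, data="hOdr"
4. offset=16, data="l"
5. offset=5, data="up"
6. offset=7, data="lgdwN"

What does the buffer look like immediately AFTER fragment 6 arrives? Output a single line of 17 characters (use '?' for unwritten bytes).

Answer: ZyhwHuplgdwNhOdrl

Derivation:
Fragment 1: offset=0 data="Zyh" -> buffer=Zyh??????????????
Fragment 2: offset=3 data="wH" -> buffer=ZyhwH????????????
Fragment 3: offset=12 data="hOdr" -> buffer=ZyhwH???????hOdr?
Fragment 4: offset=16 data="l" -> buffer=ZyhwH???????hOdrl
Fragment 5: offset=5 data="up" -> buffer=ZyhwHup?????hOdrl
Fragment 6: offset=7 data="lgdwN" -> buffer=ZyhwHuplgdwNhOdrl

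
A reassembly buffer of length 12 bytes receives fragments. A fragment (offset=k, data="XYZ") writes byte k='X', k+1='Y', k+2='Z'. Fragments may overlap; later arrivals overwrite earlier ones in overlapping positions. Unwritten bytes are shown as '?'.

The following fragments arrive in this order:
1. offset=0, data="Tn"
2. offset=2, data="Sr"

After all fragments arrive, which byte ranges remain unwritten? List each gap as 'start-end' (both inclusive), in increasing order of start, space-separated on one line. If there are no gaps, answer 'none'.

Answer: 4-11

Derivation:
Fragment 1: offset=0 len=2
Fragment 2: offset=2 len=2
Gaps: 4-11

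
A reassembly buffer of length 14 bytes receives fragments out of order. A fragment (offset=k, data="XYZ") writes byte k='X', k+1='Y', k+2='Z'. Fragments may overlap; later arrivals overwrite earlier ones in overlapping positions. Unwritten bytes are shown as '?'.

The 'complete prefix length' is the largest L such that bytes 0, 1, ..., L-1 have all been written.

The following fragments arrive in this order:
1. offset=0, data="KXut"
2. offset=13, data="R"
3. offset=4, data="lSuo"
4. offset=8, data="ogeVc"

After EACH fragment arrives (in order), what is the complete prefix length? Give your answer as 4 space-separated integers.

Answer: 4 4 8 14

Derivation:
Fragment 1: offset=0 data="KXut" -> buffer=KXut?????????? -> prefix_len=4
Fragment 2: offset=13 data="R" -> buffer=KXut?????????R -> prefix_len=4
Fragment 3: offset=4 data="lSuo" -> buffer=KXutlSuo?????R -> prefix_len=8
Fragment 4: offset=8 data="ogeVc" -> buffer=KXutlSuoogeVcR -> prefix_len=14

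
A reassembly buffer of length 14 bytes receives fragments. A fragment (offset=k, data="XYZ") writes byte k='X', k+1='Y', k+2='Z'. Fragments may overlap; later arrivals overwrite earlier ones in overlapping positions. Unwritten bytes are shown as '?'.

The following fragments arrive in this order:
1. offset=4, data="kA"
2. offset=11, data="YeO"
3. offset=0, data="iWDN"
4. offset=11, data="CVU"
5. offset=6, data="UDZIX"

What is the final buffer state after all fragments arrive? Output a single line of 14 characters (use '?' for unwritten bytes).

Fragment 1: offset=4 data="kA" -> buffer=????kA????????
Fragment 2: offset=11 data="YeO" -> buffer=????kA?????YeO
Fragment 3: offset=0 data="iWDN" -> buffer=iWDNkA?????YeO
Fragment 4: offset=11 data="CVU" -> buffer=iWDNkA?????CVU
Fragment 5: offset=6 data="UDZIX" -> buffer=iWDNkAUDZIXCVU

Answer: iWDNkAUDZIXCVU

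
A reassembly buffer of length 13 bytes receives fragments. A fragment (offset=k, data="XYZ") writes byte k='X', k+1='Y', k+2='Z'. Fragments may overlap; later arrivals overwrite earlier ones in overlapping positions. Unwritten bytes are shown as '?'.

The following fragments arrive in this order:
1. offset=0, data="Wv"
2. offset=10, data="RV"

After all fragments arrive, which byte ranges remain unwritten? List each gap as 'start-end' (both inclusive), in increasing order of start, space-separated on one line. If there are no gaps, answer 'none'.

Answer: 2-9 12-12

Derivation:
Fragment 1: offset=0 len=2
Fragment 2: offset=10 len=2
Gaps: 2-9 12-12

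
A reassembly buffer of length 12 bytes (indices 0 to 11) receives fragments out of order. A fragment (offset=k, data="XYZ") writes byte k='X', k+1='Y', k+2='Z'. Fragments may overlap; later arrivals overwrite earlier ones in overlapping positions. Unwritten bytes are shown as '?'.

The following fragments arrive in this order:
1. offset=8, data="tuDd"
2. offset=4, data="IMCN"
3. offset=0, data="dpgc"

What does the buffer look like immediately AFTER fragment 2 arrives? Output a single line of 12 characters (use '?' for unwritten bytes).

Fragment 1: offset=8 data="tuDd" -> buffer=????????tuDd
Fragment 2: offset=4 data="IMCN" -> buffer=????IMCNtuDd

Answer: ????IMCNtuDd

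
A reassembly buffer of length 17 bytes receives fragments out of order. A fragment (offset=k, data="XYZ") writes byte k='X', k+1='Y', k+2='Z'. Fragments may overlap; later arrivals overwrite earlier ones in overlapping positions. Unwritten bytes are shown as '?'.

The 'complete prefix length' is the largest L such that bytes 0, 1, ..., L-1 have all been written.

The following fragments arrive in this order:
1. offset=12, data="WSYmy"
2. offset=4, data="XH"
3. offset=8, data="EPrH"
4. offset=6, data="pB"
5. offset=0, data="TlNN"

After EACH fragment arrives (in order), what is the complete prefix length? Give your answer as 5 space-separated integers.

Fragment 1: offset=12 data="WSYmy" -> buffer=????????????WSYmy -> prefix_len=0
Fragment 2: offset=4 data="XH" -> buffer=????XH??????WSYmy -> prefix_len=0
Fragment 3: offset=8 data="EPrH" -> buffer=????XH??EPrHWSYmy -> prefix_len=0
Fragment 4: offset=6 data="pB" -> buffer=????XHpBEPrHWSYmy -> prefix_len=0
Fragment 5: offset=0 data="TlNN" -> buffer=TlNNXHpBEPrHWSYmy -> prefix_len=17

Answer: 0 0 0 0 17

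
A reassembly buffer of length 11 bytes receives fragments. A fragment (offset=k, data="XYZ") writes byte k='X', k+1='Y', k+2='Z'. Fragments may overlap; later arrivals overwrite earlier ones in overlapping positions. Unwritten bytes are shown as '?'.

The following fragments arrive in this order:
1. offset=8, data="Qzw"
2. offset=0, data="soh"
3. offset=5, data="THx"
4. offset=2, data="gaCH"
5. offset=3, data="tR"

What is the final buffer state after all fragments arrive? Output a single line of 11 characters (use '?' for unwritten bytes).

Answer: sogtRHHxQzw

Derivation:
Fragment 1: offset=8 data="Qzw" -> buffer=????????Qzw
Fragment 2: offset=0 data="soh" -> buffer=soh?????Qzw
Fragment 3: offset=5 data="THx" -> buffer=soh??THxQzw
Fragment 4: offset=2 data="gaCH" -> buffer=sogaCHHxQzw
Fragment 5: offset=3 data="tR" -> buffer=sogtRHHxQzw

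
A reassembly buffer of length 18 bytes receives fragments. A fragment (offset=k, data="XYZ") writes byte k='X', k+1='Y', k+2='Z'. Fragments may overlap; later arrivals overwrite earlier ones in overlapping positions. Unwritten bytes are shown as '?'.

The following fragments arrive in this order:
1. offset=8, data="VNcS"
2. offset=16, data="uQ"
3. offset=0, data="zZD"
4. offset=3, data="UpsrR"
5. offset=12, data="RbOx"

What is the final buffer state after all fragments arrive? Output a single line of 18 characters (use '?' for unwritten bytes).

Fragment 1: offset=8 data="VNcS" -> buffer=????????VNcS??????
Fragment 2: offset=16 data="uQ" -> buffer=????????VNcS????uQ
Fragment 3: offset=0 data="zZD" -> buffer=zZD?????VNcS????uQ
Fragment 4: offset=3 data="UpsrR" -> buffer=zZDUpsrRVNcS????uQ
Fragment 5: offset=12 data="RbOx" -> buffer=zZDUpsrRVNcSRbOxuQ

Answer: zZDUpsrRVNcSRbOxuQ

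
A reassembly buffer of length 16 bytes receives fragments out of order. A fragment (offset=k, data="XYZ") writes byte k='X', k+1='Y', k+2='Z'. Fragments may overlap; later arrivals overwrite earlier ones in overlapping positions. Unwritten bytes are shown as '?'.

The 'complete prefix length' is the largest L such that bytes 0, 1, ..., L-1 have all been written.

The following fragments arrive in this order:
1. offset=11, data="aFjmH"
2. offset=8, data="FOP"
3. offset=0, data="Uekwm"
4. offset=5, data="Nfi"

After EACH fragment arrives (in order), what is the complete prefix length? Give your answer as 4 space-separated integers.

Answer: 0 0 5 16

Derivation:
Fragment 1: offset=11 data="aFjmH" -> buffer=???????????aFjmH -> prefix_len=0
Fragment 2: offset=8 data="FOP" -> buffer=????????FOPaFjmH -> prefix_len=0
Fragment 3: offset=0 data="Uekwm" -> buffer=Uekwm???FOPaFjmH -> prefix_len=5
Fragment 4: offset=5 data="Nfi" -> buffer=UekwmNfiFOPaFjmH -> prefix_len=16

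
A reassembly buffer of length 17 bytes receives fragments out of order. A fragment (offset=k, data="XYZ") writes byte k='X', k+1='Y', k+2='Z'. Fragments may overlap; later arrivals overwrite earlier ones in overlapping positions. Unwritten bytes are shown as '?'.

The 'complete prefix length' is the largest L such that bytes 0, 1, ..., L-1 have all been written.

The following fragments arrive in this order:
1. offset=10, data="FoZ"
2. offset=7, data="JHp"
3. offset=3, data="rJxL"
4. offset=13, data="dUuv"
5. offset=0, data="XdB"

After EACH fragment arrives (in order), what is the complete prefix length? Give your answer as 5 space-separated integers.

Fragment 1: offset=10 data="FoZ" -> buffer=??????????FoZ???? -> prefix_len=0
Fragment 2: offset=7 data="JHp" -> buffer=???????JHpFoZ???? -> prefix_len=0
Fragment 3: offset=3 data="rJxL" -> buffer=???rJxLJHpFoZ???? -> prefix_len=0
Fragment 4: offset=13 data="dUuv" -> buffer=???rJxLJHpFoZdUuv -> prefix_len=0
Fragment 5: offset=0 data="XdB" -> buffer=XdBrJxLJHpFoZdUuv -> prefix_len=17

Answer: 0 0 0 0 17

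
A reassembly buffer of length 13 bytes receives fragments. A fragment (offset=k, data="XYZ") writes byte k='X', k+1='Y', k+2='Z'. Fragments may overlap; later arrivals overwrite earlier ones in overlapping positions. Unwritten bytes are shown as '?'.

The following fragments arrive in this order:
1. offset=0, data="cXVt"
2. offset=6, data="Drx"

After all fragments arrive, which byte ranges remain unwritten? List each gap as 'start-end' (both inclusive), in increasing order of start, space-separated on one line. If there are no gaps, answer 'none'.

Answer: 4-5 9-12

Derivation:
Fragment 1: offset=0 len=4
Fragment 2: offset=6 len=3
Gaps: 4-5 9-12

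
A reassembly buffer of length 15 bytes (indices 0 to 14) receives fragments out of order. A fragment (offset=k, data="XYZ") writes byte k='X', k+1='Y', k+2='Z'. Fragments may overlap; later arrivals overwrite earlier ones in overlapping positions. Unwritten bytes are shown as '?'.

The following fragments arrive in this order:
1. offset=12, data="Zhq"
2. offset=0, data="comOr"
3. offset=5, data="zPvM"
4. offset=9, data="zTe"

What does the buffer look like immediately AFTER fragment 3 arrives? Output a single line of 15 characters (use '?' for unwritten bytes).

Fragment 1: offset=12 data="Zhq" -> buffer=????????????Zhq
Fragment 2: offset=0 data="comOr" -> buffer=comOr???????Zhq
Fragment 3: offset=5 data="zPvM" -> buffer=comOrzPvM???Zhq

Answer: comOrzPvM???Zhq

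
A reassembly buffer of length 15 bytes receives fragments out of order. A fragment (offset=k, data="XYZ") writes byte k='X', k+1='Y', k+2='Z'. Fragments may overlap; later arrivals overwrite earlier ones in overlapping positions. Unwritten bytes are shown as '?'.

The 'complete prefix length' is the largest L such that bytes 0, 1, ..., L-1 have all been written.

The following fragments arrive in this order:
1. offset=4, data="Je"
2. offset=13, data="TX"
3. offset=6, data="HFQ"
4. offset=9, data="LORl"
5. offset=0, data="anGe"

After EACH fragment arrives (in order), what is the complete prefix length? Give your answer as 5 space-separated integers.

Fragment 1: offset=4 data="Je" -> buffer=????Je????????? -> prefix_len=0
Fragment 2: offset=13 data="TX" -> buffer=????Je???????TX -> prefix_len=0
Fragment 3: offset=6 data="HFQ" -> buffer=????JeHFQ????TX -> prefix_len=0
Fragment 4: offset=9 data="LORl" -> buffer=????JeHFQLORlTX -> prefix_len=0
Fragment 5: offset=0 data="anGe" -> buffer=anGeJeHFQLORlTX -> prefix_len=15

Answer: 0 0 0 0 15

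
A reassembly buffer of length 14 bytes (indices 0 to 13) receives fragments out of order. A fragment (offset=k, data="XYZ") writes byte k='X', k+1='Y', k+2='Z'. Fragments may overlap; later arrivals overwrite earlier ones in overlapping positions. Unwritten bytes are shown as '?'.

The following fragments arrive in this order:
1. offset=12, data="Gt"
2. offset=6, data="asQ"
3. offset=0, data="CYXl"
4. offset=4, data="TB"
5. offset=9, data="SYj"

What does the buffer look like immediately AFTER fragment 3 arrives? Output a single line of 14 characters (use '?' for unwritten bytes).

Fragment 1: offset=12 data="Gt" -> buffer=????????????Gt
Fragment 2: offset=6 data="asQ" -> buffer=??????asQ???Gt
Fragment 3: offset=0 data="CYXl" -> buffer=CYXl??asQ???Gt

Answer: CYXl??asQ???Gt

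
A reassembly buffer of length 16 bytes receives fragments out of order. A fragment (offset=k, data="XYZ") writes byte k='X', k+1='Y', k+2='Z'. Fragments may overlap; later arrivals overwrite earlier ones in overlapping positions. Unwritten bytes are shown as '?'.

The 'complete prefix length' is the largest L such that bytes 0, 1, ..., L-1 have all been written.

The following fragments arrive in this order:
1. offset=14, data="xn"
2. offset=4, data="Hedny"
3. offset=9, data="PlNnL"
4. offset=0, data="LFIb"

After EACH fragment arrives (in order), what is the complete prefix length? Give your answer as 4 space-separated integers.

Answer: 0 0 0 16

Derivation:
Fragment 1: offset=14 data="xn" -> buffer=??????????????xn -> prefix_len=0
Fragment 2: offset=4 data="Hedny" -> buffer=????Hedny?????xn -> prefix_len=0
Fragment 3: offset=9 data="PlNnL" -> buffer=????HednyPlNnLxn -> prefix_len=0
Fragment 4: offset=0 data="LFIb" -> buffer=LFIbHednyPlNnLxn -> prefix_len=16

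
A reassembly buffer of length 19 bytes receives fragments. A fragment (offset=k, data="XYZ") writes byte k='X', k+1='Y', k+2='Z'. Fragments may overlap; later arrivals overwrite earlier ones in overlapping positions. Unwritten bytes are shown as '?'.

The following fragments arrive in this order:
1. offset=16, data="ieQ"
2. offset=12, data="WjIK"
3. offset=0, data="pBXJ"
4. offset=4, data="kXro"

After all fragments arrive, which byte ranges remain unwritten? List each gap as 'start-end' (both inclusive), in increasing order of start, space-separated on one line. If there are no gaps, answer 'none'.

Fragment 1: offset=16 len=3
Fragment 2: offset=12 len=4
Fragment 3: offset=0 len=4
Fragment 4: offset=4 len=4
Gaps: 8-11

Answer: 8-11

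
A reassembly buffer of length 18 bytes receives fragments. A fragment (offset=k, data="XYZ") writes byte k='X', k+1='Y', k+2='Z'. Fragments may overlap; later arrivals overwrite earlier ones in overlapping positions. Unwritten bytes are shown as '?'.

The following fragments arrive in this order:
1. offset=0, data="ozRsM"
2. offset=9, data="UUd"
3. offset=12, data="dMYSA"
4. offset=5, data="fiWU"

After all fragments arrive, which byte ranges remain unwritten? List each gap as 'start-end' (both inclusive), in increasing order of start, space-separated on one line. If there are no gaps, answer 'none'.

Answer: 17-17

Derivation:
Fragment 1: offset=0 len=5
Fragment 2: offset=9 len=3
Fragment 3: offset=12 len=5
Fragment 4: offset=5 len=4
Gaps: 17-17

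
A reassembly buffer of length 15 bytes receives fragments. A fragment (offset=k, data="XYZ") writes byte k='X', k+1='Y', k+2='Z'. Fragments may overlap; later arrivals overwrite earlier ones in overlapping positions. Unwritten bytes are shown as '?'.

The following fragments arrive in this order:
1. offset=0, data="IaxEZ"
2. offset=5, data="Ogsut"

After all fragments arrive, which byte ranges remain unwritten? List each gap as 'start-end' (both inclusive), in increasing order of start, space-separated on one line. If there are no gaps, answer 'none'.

Answer: 10-14

Derivation:
Fragment 1: offset=0 len=5
Fragment 2: offset=5 len=5
Gaps: 10-14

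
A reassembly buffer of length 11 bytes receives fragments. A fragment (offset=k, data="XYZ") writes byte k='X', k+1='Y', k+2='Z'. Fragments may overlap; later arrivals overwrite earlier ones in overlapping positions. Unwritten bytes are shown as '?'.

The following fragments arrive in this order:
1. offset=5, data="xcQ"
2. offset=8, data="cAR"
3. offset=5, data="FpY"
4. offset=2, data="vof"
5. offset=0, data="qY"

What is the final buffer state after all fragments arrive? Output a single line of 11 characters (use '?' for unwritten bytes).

Answer: qYvofFpYcAR

Derivation:
Fragment 1: offset=5 data="xcQ" -> buffer=?????xcQ???
Fragment 2: offset=8 data="cAR" -> buffer=?????xcQcAR
Fragment 3: offset=5 data="FpY" -> buffer=?????FpYcAR
Fragment 4: offset=2 data="vof" -> buffer=??vofFpYcAR
Fragment 5: offset=0 data="qY" -> buffer=qYvofFpYcAR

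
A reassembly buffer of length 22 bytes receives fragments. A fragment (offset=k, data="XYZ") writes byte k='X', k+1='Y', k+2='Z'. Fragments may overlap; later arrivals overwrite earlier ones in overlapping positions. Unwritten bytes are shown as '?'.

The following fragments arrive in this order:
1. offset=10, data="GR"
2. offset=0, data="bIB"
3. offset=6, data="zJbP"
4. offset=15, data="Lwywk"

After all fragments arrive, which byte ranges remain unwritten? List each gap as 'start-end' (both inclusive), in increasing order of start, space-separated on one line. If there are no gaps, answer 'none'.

Answer: 3-5 12-14 20-21

Derivation:
Fragment 1: offset=10 len=2
Fragment 2: offset=0 len=3
Fragment 3: offset=6 len=4
Fragment 4: offset=15 len=5
Gaps: 3-5 12-14 20-21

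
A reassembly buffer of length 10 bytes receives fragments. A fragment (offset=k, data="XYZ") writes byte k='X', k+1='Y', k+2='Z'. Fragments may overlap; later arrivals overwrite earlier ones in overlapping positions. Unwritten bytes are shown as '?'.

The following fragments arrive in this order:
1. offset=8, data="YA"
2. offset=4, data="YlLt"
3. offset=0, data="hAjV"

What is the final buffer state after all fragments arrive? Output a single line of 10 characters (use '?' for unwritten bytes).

Fragment 1: offset=8 data="YA" -> buffer=????????YA
Fragment 2: offset=4 data="YlLt" -> buffer=????YlLtYA
Fragment 3: offset=0 data="hAjV" -> buffer=hAjVYlLtYA

Answer: hAjVYlLtYA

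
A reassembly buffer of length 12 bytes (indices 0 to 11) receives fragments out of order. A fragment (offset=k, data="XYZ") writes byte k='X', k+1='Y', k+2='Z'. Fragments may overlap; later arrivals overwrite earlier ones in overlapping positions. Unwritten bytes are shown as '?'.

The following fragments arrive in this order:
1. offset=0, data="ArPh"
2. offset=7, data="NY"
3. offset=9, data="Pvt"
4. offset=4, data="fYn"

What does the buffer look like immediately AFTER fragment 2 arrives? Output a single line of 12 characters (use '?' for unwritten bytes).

Fragment 1: offset=0 data="ArPh" -> buffer=ArPh????????
Fragment 2: offset=7 data="NY" -> buffer=ArPh???NY???

Answer: ArPh???NY???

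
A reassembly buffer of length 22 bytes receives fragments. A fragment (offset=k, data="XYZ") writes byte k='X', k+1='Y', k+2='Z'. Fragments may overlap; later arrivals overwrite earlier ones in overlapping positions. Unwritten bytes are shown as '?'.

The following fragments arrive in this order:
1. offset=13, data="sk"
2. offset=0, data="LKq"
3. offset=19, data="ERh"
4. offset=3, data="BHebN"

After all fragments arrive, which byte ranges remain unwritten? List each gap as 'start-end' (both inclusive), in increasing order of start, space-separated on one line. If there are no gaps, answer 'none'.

Fragment 1: offset=13 len=2
Fragment 2: offset=0 len=3
Fragment 3: offset=19 len=3
Fragment 4: offset=3 len=5
Gaps: 8-12 15-18

Answer: 8-12 15-18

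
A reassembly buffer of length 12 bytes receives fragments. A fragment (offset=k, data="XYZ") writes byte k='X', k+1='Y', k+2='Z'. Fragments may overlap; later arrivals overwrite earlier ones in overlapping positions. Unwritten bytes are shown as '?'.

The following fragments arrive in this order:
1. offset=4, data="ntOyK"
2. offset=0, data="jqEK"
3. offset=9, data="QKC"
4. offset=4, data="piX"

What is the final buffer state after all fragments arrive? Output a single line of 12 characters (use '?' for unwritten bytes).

Answer: jqEKpiXyKQKC

Derivation:
Fragment 1: offset=4 data="ntOyK" -> buffer=????ntOyK???
Fragment 2: offset=0 data="jqEK" -> buffer=jqEKntOyK???
Fragment 3: offset=9 data="QKC" -> buffer=jqEKntOyKQKC
Fragment 4: offset=4 data="piX" -> buffer=jqEKpiXyKQKC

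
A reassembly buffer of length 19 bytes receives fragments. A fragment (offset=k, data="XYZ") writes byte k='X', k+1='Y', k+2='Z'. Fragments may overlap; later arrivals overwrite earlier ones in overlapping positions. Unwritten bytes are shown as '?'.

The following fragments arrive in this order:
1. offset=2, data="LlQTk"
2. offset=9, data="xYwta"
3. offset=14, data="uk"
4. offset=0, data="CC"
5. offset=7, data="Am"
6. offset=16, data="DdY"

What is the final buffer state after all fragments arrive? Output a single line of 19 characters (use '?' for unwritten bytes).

Answer: CCLlQTkAmxYwtaukDdY

Derivation:
Fragment 1: offset=2 data="LlQTk" -> buffer=??LlQTk????????????
Fragment 2: offset=9 data="xYwta" -> buffer=??LlQTk??xYwta?????
Fragment 3: offset=14 data="uk" -> buffer=??LlQTk??xYwtauk???
Fragment 4: offset=0 data="CC" -> buffer=CCLlQTk??xYwtauk???
Fragment 5: offset=7 data="Am" -> buffer=CCLlQTkAmxYwtauk???
Fragment 6: offset=16 data="DdY" -> buffer=CCLlQTkAmxYwtaukDdY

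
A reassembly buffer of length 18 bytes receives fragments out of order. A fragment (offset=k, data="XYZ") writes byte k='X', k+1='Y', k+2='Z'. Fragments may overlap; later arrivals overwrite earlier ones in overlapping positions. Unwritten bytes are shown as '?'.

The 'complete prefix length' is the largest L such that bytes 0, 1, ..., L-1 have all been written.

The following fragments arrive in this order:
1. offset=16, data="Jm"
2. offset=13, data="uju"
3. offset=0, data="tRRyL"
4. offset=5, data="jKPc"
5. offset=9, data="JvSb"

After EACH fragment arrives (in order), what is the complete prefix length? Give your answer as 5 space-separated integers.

Answer: 0 0 5 9 18

Derivation:
Fragment 1: offset=16 data="Jm" -> buffer=????????????????Jm -> prefix_len=0
Fragment 2: offset=13 data="uju" -> buffer=?????????????ujuJm -> prefix_len=0
Fragment 3: offset=0 data="tRRyL" -> buffer=tRRyL????????ujuJm -> prefix_len=5
Fragment 4: offset=5 data="jKPc" -> buffer=tRRyLjKPc????ujuJm -> prefix_len=9
Fragment 5: offset=9 data="JvSb" -> buffer=tRRyLjKPcJvSbujuJm -> prefix_len=18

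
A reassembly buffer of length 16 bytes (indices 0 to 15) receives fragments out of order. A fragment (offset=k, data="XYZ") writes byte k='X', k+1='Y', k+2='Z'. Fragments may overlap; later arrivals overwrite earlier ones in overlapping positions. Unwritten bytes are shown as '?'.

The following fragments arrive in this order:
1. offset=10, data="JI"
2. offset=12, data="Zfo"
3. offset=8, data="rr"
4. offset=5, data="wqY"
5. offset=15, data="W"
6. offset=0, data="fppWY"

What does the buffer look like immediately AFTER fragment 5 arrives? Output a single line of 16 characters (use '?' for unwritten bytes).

Fragment 1: offset=10 data="JI" -> buffer=??????????JI????
Fragment 2: offset=12 data="Zfo" -> buffer=??????????JIZfo?
Fragment 3: offset=8 data="rr" -> buffer=????????rrJIZfo?
Fragment 4: offset=5 data="wqY" -> buffer=?????wqYrrJIZfo?
Fragment 5: offset=15 data="W" -> buffer=?????wqYrrJIZfoW

Answer: ?????wqYrrJIZfoW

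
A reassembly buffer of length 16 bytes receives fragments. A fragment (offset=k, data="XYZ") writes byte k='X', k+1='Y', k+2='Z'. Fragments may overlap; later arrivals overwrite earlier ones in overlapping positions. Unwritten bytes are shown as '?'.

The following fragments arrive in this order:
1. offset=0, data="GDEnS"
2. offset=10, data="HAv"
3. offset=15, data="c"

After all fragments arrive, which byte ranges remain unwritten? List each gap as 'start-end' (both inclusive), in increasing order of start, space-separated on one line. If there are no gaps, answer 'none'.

Answer: 5-9 13-14

Derivation:
Fragment 1: offset=0 len=5
Fragment 2: offset=10 len=3
Fragment 3: offset=15 len=1
Gaps: 5-9 13-14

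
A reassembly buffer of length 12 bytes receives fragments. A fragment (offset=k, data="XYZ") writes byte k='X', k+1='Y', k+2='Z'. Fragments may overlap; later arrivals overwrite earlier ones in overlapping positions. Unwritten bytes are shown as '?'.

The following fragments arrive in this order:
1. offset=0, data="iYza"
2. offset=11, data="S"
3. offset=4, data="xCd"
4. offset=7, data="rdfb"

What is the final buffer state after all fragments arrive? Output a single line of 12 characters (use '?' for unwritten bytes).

Answer: iYzaxCdrdfbS

Derivation:
Fragment 1: offset=0 data="iYza" -> buffer=iYza????????
Fragment 2: offset=11 data="S" -> buffer=iYza???????S
Fragment 3: offset=4 data="xCd" -> buffer=iYzaxCd????S
Fragment 4: offset=7 data="rdfb" -> buffer=iYzaxCdrdfbS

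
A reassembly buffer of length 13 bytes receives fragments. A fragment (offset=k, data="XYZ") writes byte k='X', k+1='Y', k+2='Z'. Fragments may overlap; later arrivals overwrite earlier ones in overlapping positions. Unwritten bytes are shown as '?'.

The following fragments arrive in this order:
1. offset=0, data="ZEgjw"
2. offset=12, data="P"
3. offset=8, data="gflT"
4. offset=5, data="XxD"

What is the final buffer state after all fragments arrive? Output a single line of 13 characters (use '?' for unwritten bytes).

Answer: ZEgjwXxDgflTP

Derivation:
Fragment 1: offset=0 data="ZEgjw" -> buffer=ZEgjw????????
Fragment 2: offset=12 data="P" -> buffer=ZEgjw???????P
Fragment 3: offset=8 data="gflT" -> buffer=ZEgjw???gflTP
Fragment 4: offset=5 data="XxD" -> buffer=ZEgjwXxDgflTP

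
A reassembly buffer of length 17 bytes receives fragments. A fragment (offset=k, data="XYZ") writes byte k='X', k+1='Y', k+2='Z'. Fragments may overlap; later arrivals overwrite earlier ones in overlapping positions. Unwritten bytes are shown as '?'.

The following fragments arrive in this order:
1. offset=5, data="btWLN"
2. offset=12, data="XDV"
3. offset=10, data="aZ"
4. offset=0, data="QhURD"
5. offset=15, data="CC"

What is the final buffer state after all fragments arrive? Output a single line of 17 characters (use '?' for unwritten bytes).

Answer: QhURDbtWLNaZXDVCC

Derivation:
Fragment 1: offset=5 data="btWLN" -> buffer=?????btWLN???????
Fragment 2: offset=12 data="XDV" -> buffer=?????btWLN??XDV??
Fragment 3: offset=10 data="aZ" -> buffer=?????btWLNaZXDV??
Fragment 4: offset=0 data="QhURD" -> buffer=QhURDbtWLNaZXDV??
Fragment 5: offset=15 data="CC" -> buffer=QhURDbtWLNaZXDVCC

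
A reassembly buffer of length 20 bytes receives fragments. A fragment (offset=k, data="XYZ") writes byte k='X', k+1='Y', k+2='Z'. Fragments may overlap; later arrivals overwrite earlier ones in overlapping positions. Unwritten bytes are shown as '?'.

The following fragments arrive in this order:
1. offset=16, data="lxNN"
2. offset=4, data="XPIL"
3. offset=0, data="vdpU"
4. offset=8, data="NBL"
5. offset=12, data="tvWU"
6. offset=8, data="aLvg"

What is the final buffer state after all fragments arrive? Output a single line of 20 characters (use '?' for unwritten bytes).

Answer: vdpUXPILaLvgtvWUlxNN

Derivation:
Fragment 1: offset=16 data="lxNN" -> buffer=????????????????lxNN
Fragment 2: offset=4 data="XPIL" -> buffer=????XPIL????????lxNN
Fragment 3: offset=0 data="vdpU" -> buffer=vdpUXPIL????????lxNN
Fragment 4: offset=8 data="NBL" -> buffer=vdpUXPILNBL?????lxNN
Fragment 5: offset=12 data="tvWU" -> buffer=vdpUXPILNBL?tvWUlxNN
Fragment 6: offset=8 data="aLvg" -> buffer=vdpUXPILaLvgtvWUlxNN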